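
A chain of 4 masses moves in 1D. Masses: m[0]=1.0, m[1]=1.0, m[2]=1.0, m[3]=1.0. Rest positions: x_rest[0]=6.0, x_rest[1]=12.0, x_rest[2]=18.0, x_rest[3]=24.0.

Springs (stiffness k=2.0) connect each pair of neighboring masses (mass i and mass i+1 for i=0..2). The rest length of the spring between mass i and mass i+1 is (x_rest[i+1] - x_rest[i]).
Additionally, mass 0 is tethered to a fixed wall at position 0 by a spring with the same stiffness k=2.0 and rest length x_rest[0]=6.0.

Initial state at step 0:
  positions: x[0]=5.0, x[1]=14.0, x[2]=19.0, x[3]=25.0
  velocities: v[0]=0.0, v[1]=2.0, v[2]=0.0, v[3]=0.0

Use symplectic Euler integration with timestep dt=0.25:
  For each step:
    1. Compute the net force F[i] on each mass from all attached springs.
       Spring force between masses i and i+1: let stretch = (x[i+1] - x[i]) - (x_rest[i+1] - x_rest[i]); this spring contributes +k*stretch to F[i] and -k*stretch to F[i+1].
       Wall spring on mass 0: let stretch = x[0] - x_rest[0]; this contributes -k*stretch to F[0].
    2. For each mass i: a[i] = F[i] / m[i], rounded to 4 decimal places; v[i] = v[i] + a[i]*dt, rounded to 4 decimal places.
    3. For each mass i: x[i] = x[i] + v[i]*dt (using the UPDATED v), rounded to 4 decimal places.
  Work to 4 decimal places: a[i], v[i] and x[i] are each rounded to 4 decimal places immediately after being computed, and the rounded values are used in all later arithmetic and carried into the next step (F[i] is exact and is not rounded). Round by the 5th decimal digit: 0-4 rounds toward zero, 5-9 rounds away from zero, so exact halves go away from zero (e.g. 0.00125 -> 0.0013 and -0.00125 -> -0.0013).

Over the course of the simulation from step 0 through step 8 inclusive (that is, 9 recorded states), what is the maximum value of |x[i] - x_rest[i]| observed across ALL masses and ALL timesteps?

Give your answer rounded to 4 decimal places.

Step 0: x=[5.0000 14.0000 19.0000 25.0000] v=[0.0000 2.0000 0.0000 0.0000]
Step 1: x=[5.5000 14.0000 19.1250 25.0000] v=[2.0000 0.0000 0.5000 0.0000]
Step 2: x=[6.3750 13.5781 19.3438 25.0156] v=[3.5000 -1.6875 0.8750 0.0625]
Step 3: x=[7.3535 12.9766 19.5508 25.0723] v=[3.9141 -2.4062 0.8281 0.2266]
Step 4: x=[8.1157 12.4939 19.6263 25.1888] v=[3.0489 -1.9307 0.3018 0.4659]
Step 5: x=[8.4108 12.3555 19.5055 25.3600] v=[1.1802 -0.5536 -0.4832 0.6847]
Step 6: x=[8.1476 12.6178 19.2228 25.5494] v=[-1.0529 1.0491 -1.1310 0.7575]
Step 7: x=[7.4247 13.1469 18.9053 25.6980] v=[-2.8916 2.1165 -1.2702 0.5942]
Step 8: x=[6.4890 13.6806 18.7170 25.7475] v=[-3.7429 2.1346 -0.7531 0.1979]
Max displacement = 2.4108

Answer: 2.4108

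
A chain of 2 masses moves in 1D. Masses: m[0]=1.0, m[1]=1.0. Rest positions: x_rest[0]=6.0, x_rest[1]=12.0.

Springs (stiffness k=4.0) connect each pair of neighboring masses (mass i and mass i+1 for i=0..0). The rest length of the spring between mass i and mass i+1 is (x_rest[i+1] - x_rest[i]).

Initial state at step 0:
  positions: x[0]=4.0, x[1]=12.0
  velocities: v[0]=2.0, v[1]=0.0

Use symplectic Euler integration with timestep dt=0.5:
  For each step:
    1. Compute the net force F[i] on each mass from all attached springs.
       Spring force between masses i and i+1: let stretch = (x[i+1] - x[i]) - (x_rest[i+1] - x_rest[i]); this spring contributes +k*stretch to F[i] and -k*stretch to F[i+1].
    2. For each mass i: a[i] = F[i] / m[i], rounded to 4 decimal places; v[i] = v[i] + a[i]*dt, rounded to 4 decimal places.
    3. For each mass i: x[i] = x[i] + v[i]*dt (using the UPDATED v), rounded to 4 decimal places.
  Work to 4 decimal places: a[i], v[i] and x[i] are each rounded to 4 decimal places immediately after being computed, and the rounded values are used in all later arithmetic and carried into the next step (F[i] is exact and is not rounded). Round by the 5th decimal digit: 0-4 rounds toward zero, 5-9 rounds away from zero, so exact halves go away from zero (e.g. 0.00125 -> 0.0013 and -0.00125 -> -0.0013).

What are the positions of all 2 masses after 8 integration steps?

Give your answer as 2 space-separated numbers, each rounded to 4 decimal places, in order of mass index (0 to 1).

Answer: 8.0000 16.0000

Derivation:
Step 0: x=[4.0000 12.0000] v=[2.0000 0.0000]
Step 1: x=[7.0000 10.0000] v=[6.0000 -4.0000]
Step 2: x=[7.0000 11.0000] v=[0.0000 2.0000]
Step 3: x=[5.0000 14.0000] v=[-4.0000 6.0000]
Step 4: x=[6.0000 14.0000] v=[2.0000 0.0000]
Step 5: x=[9.0000 12.0000] v=[6.0000 -4.0000]
Step 6: x=[9.0000 13.0000] v=[0.0000 2.0000]
Step 7: x=[7.0000 16.0000] v=[-4.0000 6.0000]
Step 8: x=[8.0000 16.0000] v=[2.0000 0.0000]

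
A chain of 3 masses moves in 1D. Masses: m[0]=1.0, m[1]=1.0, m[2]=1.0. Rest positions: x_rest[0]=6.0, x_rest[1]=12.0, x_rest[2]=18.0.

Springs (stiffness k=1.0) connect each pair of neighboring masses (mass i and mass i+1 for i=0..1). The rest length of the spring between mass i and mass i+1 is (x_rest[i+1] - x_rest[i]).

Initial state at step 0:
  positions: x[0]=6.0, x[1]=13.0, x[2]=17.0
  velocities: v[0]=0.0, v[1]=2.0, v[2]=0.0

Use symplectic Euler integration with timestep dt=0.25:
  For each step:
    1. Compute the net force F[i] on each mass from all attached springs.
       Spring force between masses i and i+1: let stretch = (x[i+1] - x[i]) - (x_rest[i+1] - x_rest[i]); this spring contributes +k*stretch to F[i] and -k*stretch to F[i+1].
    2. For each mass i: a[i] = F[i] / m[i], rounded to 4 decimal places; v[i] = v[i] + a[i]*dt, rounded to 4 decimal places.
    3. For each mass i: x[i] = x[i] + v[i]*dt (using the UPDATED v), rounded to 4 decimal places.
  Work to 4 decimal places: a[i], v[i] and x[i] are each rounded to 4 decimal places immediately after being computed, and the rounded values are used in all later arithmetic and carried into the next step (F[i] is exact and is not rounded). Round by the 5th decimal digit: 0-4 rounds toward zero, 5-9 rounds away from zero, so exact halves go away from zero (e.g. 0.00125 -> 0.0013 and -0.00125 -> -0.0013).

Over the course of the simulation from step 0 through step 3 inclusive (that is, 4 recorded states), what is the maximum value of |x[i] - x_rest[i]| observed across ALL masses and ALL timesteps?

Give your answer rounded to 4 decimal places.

Answer: 1.4102

Derivation:
Step 0: x=[6.0000 13.0000 17.0000] v=[0.0000 2.0000 0.0000]
Step 1: x=[6.0625 13.3125 17.1250] v=[0.2500 1.2500 0.5000]
Step 2: x=[6.2031 13.4102 17.3867] v=[0.5625 0.3906 1.0469]
Step 3: x=[6.4192 13.3059 17.7749] v=[0.8643 -0.4171 1.5528]
Max displacement = 1.4102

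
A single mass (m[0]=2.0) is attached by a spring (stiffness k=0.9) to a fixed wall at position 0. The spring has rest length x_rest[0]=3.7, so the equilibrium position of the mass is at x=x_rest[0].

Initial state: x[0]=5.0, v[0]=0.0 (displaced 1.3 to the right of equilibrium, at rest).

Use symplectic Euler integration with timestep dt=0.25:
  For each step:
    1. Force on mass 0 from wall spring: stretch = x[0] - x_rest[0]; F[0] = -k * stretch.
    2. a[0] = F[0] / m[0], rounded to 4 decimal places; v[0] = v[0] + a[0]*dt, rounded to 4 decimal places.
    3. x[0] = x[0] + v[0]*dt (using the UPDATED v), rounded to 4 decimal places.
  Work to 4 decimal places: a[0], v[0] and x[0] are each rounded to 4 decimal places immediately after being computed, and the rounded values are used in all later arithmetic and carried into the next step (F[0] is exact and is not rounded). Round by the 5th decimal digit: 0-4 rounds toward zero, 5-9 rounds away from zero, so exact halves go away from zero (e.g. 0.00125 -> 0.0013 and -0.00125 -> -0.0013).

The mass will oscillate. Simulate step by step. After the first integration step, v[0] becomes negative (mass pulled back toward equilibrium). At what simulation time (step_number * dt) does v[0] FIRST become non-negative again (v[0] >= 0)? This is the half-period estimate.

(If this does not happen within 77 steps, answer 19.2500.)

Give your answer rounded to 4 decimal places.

Step 0: x=[5.0000] v=[0.0000]
Step 1: x=[4.9634] v=[-0.1463]
Step 2: x=[4.8913] v=[-0.2884]
Step 3: x=[4.7857] v=[-0.4224]
Step 4: x=[4.6496] v=[-0.5446]
Step 5: x=[4.4868] v=[-0.6514]
Step 6: x=[4.3018] v=[-0.7399]
Step 7: x=[4.0999] v=[-0.8076]
Step 8: x=[3.8868] v=[-0.8526]
Step 9: x=[3.6684] v=[-0.8736]
Step 10: x=[3.4509] v=[-0.8701]
Step 11: x=[3.2404] v=[-0.8421]
Step 12: x=[3.0428] v=[-0.7904]
Step 13: x=[2.8637] v=[-0.7165]
Step 14: x=[2.7081] v=[-0.6224]
Step 15: x=[2.5804] v=[-0.5108]
Step 16: x=[2.4842] v=[-0.3849]
Step 17: x=[2.4222] v=[-0.2481]
Step 18: x=[2.3961] v=[-0.1044]
Step 19: x=[2.4067] v=[0.0423]
First v>=0 after going negative at step 19, time=4.7500

Answer: 4.7500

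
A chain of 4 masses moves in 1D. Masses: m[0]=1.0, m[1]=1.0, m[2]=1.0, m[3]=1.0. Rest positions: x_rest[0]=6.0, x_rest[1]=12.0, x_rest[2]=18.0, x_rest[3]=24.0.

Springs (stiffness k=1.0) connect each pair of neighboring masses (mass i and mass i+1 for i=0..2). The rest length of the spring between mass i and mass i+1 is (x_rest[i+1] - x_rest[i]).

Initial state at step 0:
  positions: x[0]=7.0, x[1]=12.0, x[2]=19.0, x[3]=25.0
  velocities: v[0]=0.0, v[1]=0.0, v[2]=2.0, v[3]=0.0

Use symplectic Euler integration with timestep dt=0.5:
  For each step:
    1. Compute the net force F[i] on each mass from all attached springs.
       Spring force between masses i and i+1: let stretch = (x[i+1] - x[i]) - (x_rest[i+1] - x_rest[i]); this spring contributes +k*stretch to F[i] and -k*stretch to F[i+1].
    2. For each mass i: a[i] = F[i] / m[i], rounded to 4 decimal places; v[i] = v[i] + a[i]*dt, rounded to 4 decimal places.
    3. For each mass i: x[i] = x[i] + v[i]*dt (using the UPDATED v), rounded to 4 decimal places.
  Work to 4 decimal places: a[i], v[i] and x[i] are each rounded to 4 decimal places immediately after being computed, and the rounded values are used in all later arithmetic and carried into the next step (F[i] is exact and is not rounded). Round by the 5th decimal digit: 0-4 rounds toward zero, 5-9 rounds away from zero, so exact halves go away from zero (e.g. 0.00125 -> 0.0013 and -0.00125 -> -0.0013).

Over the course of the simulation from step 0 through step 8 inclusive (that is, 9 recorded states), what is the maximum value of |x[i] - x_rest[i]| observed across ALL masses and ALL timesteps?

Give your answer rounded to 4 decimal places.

Answer: 3.4982

Derivation:
Step 0: x=[7.0000 12.0000 19.0000 25.0000] v=[0.0000 0.0000 2.0000 0.0000]
Step 1: x=[6.7500 12.5000 19.7500 25.0000] v=[-0.5000 1.0000 1.5000 0.0000]
Step 2: x=[6.4375 13.3750 20.0000 25.1875] v=[-0.6250 1.7500 0.5000 0.3750]
Step 3: x=[6.3594 14.1719 19.8906 25.5782] v=[-0.1563 1.5938 -0.2188 0.7813]
Step 4: x=[6.7344 14.4454 19.7734 26.0470] v=[0.7500 0.5469 -0.2344 0.9375]
Step 5: x=[7.5372 14.1231 19.8926 26.4474] v=[1.6055 -0.6446 0.2384 0.8007]
Step 6: x=[8.4865 13.5967 20.2082 26.7091] v=[1.8985 -1.0528 0.6311 0.5233]
Step 7: x=[9.2133 13.4456 20.4961 26.8456] v=[1.4536 -0.3022 0.5758 0.2729]
Step 8: x=[9.4982 13.9991 20.6088 26.8947] v=[0.5698 1.1069 0.2253 0.0982]
Max displacement = 3.4982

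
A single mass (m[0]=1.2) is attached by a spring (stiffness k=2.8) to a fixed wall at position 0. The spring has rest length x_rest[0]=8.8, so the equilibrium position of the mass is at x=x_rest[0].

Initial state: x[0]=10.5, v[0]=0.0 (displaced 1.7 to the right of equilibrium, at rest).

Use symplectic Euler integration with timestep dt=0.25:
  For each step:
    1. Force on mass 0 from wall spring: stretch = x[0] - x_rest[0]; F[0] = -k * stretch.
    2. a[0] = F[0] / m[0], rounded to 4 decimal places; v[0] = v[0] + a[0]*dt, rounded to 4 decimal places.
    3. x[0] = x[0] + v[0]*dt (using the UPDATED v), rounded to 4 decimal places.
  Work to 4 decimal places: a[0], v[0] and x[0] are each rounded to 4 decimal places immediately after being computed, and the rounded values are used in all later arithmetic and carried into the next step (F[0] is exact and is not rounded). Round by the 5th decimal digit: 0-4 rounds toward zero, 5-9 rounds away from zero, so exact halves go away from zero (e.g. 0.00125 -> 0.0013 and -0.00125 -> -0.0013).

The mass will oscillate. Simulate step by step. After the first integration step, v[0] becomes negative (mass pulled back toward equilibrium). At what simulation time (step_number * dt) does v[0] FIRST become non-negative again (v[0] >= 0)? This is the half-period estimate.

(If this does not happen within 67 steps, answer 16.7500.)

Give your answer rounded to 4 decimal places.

Step 0: x=[10.5000] v=[0.0000]
Step 1: x=[10.2521] v=[-0.9917]
Step 2: x=[9.7924] v=[-1.8388]
Step 3: x=[9.1880] v=[-2.4177]
Step 4: x=[8.5270] v=[-2.6440]
Step 5: x=[7.9058] v=[-2.4848]
Step 6: x=[7.4150] v=[-1.9632]
Step 7: x=[7.1262] v=[-1.1553]
Step 8: x=[7.0815] v=[-0.1789]
Step 9: x=[7.2874] v=[0.8236]
First v>=0 after going negative at step 9, time=2.2500

Answer: 2.2500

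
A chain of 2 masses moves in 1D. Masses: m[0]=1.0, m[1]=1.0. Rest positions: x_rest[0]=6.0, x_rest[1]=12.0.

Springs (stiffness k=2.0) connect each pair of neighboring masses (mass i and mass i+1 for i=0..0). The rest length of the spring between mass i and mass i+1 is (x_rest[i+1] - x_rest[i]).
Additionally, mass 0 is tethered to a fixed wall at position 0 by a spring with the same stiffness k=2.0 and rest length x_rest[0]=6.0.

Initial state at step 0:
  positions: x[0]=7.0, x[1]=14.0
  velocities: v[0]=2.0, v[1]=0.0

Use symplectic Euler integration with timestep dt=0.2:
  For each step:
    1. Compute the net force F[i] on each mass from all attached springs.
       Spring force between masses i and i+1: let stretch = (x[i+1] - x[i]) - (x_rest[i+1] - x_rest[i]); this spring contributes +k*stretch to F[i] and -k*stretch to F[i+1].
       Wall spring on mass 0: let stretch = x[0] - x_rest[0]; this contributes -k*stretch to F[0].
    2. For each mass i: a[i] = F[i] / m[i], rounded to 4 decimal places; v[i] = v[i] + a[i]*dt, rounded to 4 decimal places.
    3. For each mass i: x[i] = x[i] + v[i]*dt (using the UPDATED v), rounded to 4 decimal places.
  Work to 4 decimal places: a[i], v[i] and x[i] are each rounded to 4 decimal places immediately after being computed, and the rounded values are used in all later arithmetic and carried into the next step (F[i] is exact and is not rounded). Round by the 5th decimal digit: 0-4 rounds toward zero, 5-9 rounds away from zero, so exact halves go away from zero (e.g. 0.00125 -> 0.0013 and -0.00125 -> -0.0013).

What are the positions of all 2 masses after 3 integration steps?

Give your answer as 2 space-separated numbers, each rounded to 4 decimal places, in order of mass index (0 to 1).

Answer: 7.9263 13.6713

Derivation:
Step 0: x=[7.0000 14.0000] v=[2.0000 0.0000]
Step 1: x=[7.4000 13.9200] v=[2.0000 -0.4000]
Step 2: x=[7.7296 13.7984] v=[1.6480 -0.6080]
Step 3: x=[7.9263 13.6713] v=[0.9837 -0.6355]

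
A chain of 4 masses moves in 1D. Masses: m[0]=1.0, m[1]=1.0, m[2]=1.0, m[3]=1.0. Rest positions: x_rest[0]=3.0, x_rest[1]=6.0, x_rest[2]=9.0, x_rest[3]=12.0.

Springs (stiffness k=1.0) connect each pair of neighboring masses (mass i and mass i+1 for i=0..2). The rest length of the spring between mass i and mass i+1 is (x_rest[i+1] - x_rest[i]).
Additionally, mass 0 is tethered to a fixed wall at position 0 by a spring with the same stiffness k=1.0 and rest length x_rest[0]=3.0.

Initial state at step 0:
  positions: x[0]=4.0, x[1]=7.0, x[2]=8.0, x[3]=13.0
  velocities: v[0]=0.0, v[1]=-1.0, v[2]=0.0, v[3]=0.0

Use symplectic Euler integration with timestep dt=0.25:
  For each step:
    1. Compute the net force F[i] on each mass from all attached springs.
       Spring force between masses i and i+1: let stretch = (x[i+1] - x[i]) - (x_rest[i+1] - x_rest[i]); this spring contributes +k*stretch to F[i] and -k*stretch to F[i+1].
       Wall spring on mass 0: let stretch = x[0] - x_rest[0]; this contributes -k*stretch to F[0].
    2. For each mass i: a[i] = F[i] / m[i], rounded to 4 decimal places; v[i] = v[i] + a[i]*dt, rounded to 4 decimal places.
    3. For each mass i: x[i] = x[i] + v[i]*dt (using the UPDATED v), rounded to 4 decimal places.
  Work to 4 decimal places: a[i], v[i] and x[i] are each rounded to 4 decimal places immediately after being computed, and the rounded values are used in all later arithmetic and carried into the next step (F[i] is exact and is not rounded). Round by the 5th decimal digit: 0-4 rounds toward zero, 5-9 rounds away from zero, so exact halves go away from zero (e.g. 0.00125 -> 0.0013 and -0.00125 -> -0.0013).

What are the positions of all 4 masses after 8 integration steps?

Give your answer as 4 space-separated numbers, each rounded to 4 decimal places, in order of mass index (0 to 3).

Step 0: x=[4.0000 7.0000 8.0000 13.0000] v=[0.0000 -1.0000 0.0000 0.0000]
Step 1: x=[3.9375 6.6250 8.2500 12.8750] v=[-0.2500 -1.5000 1.0000 -0.5000]
Step 2: x=[3.7969 6.1836 8.6875 12.6484] v=[-0.5625 -1.7656 1.7500 -0.9063]
Step 3: x=[3.5681 5.7495 9.2161 12.3618] v=[-0.9151 -1.7363 2.1143 -1.1465]
Step 4: x=[3.2527 5.3958 9.7246 12.0661] v=[-1.2618 -1.4150 2.0341 -1.1829]
Step 5: x=[2.8679 5.1787 10.1089 11.8115] v=[-1.5392 -0.8686 1.5373 -1.0183]
Step 6: x=[2.4483 5.1253 10.2915 11.6380] v=[-1.6785 -0.2138 0.7304 -0.6940]
Step 7: x=[2.0430 5.2274 10.2354 11.5679] v=[-1.6213 0.4085 -0.2245 -0.2806]
Step 8: x=[1.7090 5.4435 9.9496 11.6020] v=[-1.3360 0.8644 -1.1434 0.1363]

Answer: 1.7090 5.4435 9.9496 11.6020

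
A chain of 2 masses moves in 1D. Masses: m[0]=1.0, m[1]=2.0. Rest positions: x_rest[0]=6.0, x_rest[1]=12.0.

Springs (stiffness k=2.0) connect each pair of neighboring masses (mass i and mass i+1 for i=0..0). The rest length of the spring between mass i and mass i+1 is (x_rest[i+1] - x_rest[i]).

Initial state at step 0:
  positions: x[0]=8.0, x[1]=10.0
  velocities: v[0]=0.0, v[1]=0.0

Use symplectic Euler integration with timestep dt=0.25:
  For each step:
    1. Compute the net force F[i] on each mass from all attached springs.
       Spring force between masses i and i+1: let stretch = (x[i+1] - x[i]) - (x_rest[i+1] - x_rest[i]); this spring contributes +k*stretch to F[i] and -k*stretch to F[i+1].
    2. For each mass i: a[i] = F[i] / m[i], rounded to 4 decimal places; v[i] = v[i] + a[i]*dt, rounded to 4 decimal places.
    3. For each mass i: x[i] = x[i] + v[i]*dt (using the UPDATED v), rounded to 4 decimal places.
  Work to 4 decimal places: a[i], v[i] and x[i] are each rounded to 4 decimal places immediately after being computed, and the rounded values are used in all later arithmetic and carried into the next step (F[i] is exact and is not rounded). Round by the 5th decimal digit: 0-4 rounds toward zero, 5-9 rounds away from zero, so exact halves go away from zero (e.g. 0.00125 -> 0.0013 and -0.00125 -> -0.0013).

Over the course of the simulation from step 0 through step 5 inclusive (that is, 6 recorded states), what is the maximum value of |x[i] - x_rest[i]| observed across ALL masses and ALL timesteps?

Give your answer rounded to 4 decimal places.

Answer: 2.6819

Derivation:
Step 0: x=[8.0000 10.0000] v=[0.0000 0.0000]
Step 1: x=[7.5000 10.2500] v=[-2.0000 1.0000]
Step 2: x=[6.5938 10.7031] v=[-3.6250 1.8125]
Step 3: x=[5.4512 11.2744] v=[-4.5704 2.2852]
Step 4: x=[4.2865 11.8568] v=[-4.6588 2.3294]
Step 5: x=[3.3181 12.3410] v=[-3.8737 1.9368]
Max displacement = 2.6819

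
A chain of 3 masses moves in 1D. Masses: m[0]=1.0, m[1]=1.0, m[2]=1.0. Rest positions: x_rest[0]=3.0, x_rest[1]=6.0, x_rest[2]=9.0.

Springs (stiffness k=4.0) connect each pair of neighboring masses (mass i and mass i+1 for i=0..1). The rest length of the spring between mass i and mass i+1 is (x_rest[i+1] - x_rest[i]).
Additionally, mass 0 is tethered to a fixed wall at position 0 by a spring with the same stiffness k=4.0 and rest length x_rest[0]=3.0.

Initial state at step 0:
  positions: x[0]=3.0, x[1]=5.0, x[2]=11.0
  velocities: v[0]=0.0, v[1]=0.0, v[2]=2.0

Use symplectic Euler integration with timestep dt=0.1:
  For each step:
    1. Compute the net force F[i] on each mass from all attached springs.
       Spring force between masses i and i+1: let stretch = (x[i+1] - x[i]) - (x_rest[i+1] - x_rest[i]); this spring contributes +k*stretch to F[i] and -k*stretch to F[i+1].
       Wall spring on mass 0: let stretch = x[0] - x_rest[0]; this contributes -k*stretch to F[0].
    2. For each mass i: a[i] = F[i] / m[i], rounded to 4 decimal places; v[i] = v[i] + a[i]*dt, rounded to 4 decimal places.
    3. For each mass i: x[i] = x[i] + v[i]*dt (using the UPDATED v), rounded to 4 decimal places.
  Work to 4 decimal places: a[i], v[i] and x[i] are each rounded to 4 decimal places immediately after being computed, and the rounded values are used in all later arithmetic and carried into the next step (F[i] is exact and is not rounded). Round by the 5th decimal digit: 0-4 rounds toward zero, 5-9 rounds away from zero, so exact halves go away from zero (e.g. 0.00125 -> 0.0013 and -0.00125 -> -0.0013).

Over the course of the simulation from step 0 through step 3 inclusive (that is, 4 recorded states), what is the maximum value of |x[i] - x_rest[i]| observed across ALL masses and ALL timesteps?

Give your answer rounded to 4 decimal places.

Answer: 2.0800

Derivation:
Step 0: x=[3.0000 5.0000 11.0000] v=[0.0000 0.0000 2.0000]
Step 1: x=[2.9600 5.1600 11.0800] v=[-0.4000 1.6000 0.8000]
Step 2: x=[2.8896 5.4688 11.0432] v=[-0.7040 3.0880 -0.3680]
Step 3: x=[2.8068 5.8974 10.9034] v=[-0.8282 4.2861 -1.3978]
Max displacement = 2.0800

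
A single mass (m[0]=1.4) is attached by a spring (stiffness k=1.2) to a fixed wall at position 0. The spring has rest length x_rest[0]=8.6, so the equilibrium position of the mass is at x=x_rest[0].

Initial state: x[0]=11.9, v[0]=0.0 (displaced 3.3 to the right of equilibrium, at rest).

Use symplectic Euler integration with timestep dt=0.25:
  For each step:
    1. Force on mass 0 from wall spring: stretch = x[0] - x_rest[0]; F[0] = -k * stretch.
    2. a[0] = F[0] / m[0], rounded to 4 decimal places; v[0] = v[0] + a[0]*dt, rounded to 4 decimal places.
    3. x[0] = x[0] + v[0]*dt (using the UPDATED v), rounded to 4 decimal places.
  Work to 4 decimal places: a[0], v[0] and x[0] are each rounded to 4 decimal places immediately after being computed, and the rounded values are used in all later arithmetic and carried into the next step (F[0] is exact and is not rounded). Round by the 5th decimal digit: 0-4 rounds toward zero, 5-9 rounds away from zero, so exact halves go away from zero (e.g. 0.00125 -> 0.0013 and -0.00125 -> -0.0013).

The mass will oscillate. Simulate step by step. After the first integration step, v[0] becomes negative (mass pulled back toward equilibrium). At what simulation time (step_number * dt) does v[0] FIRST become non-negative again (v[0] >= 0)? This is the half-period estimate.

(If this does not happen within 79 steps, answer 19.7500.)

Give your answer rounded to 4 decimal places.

Answer: 3.5000

Derivation:
Step 0: x=[11.9000] v=[0.0000]
Step 1: x=[11.7232] v=[-0.7072]
Step 2: x=[11.3791] v=[-1.3765]
Step 3: x=[10.8861] v=[-1.9720]
Step 4: x=[10.2706] v=[-2.4619]
Step 5: x=[9.5656] v=[-2.8199]
Step 6: x=[8.8089] v=[-3.0268]
Step 7: x=[8.0410] v=[-3.0716]
Step 8: x=[7.3031] v=[-2.9518]
Step 9: x=[6.6346] v=[-2.6739]
Step 10: x=[6.0714] v=[-2.2528]
Step 11: x=[5.6437] v=[-1.7110]
Step 12: x=[5.3743] v=[-1.0775]
Step 13: x=[5.2777] v=[-0.3863]
Step 14: x=[5.3591] v=[0.3256]
First v>=0 after going negative at step 14, time=3.5000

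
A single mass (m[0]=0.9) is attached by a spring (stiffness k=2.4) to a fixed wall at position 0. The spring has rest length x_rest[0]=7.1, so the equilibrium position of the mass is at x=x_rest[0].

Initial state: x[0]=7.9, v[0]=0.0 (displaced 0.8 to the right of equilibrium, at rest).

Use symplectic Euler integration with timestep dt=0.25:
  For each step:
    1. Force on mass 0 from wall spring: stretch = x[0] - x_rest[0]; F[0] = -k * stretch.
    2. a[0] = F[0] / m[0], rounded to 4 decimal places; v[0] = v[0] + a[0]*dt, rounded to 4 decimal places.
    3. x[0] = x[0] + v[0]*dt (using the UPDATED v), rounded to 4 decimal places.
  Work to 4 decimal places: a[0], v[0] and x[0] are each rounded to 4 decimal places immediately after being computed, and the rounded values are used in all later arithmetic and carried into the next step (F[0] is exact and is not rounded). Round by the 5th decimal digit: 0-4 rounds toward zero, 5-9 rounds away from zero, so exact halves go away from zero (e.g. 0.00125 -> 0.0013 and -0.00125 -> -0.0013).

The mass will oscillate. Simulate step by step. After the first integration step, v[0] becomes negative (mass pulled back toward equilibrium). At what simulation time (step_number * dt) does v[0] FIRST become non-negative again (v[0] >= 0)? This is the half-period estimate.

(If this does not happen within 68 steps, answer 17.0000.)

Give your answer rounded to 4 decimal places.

Step 0: x=[7.9000] v=[0.0000]
Step 1: x=[7.7667] v=[-0.5333]
Step 2: x=[7.5223] v=[-0.9778]
Step 3: x=[7.2075] v=[-1.2593]
Step 4: x=[6.8748] v=[-1.3310]
Step 5: x=[6.5796] v=[-1.1809]
Step 6: x=[6.3711] v=[-0.8340]
Step 7: x=[6.2841] v=[-0.3481]
Step 8: x=[6.3331] v=[0.1958]
First v>=0 after going negative at step 8, time=2.0000

Answer: 2.0000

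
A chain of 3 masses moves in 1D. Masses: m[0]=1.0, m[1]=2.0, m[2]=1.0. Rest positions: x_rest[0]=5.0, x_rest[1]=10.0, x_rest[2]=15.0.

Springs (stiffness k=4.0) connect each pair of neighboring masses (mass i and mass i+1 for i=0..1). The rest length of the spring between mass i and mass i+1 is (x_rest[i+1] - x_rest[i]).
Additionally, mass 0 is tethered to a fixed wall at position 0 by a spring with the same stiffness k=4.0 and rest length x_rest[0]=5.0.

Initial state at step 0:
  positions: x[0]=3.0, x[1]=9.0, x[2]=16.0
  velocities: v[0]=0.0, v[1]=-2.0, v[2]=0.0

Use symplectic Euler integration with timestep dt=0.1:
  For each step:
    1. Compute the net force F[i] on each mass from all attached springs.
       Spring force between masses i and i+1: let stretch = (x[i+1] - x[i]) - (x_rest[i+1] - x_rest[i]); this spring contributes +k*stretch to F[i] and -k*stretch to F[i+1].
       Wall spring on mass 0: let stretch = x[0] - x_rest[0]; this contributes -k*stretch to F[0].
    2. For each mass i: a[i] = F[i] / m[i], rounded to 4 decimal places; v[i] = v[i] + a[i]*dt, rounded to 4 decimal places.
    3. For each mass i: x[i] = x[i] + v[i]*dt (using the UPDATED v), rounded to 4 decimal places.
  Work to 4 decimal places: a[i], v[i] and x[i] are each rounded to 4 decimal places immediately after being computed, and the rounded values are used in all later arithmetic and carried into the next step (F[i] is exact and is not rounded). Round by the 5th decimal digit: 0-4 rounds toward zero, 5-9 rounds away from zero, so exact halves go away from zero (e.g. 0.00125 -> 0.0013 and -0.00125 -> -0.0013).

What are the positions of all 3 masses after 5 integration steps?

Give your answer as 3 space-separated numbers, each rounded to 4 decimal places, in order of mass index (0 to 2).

Step 0: x=[3.0000 9.0000 16.0000] v=[0.0000 -2.0000 0.0000]
Step 1: x=[3.1200 8.8200 15.9200] v=[1.2000 -1.8000 -0.8000]
Step 2: x=[3.3432 8.6680 15.7560] v=[2.2320 -1.5200 -1.6400]
Step 3: x=[3.6457 8.5513 15.5085] v=[3.0246 -1.1674 -2.4752]
Step 4: x=[3.9986 8.4756 15.1827] v=[3.5286 -0.7571 -3.2581]
Step 5: x=[4.3706 8.4445 14.7886] v=[3.7200 -0.3111 -3.9409]

Answer: 4.3706 8.4445 14.7886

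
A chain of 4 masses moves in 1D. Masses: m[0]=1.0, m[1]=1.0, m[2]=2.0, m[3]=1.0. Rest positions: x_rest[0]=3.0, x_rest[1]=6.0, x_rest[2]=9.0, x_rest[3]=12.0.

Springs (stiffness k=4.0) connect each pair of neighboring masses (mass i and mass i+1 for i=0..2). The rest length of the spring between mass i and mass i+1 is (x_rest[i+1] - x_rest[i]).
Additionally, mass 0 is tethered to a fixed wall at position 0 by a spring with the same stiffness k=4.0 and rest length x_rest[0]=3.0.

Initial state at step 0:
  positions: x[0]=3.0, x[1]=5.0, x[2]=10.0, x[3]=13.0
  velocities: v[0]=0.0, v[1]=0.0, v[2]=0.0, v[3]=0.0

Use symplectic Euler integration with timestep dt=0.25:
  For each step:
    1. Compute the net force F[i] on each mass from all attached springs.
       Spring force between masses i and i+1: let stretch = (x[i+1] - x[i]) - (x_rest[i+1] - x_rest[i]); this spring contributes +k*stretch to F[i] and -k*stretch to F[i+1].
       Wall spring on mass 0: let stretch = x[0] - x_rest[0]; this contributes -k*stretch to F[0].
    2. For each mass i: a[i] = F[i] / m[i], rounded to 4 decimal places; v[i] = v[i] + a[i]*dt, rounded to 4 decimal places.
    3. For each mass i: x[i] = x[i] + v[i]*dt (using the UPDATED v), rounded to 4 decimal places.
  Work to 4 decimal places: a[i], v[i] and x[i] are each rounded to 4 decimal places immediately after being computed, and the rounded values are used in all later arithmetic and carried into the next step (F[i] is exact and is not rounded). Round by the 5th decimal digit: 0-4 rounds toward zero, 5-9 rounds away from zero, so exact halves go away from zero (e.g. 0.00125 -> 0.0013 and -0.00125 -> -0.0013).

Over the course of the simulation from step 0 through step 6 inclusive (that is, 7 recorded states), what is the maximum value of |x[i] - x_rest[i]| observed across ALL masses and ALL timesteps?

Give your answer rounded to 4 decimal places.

Step 0: x=[3.0000 5.0000 10.0000 13.0000] v=[0.0000 0.0000 0.0000 0.0000]
Step 1: x=[2.7500 5.7500 9.7500 13.0000] v=[-1.0000 3.0000 -1.0000 0.0000]
Step 2: x=[2.5625 6.7500 9.4063 12.9375] v=[-0.7500 4.0000 -1.3750 -0.2500]
Step 3: x=[2.7813 7.3672 9.1719 12.7422] v=[0.8750 2.4688 -0.9376 -0.7812]
Step 4: x=[3.4512 7.2891 9.1582 12.4043] v=[2.6796 -0.3124 -0.0548 -1.3515]
Step 5: x=[4.2178 6.7188 9.3166 12.0049] v=[3.0663 -2.2812 0.6337 -1.5976]
Step 6: x=[4.5552 6.1727 9.4864 11.6834] v=[1.3495 -2.1844 0.6790 -1.2859]
Max displacement = 1.5552

Answer: 1.5552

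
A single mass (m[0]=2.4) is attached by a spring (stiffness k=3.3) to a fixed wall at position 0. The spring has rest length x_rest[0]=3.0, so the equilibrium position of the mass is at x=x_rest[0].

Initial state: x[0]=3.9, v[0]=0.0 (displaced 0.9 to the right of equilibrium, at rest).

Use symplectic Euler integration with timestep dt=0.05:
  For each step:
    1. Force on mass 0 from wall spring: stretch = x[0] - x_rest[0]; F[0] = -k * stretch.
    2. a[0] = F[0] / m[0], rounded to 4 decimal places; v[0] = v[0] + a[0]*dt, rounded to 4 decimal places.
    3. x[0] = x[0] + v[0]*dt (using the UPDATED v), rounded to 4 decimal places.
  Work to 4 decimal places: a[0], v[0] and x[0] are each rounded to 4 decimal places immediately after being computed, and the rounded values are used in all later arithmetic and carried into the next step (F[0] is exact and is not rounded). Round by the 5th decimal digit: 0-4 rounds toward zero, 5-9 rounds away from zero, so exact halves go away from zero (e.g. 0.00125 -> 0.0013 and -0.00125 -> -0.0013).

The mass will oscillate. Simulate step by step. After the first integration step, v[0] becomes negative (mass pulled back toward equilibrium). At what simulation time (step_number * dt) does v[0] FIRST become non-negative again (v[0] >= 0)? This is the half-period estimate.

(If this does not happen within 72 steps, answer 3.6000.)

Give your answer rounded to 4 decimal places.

Step 0: x=[3.9000] v=[0.0000]
Step 1: x=[3.8969] v=[-0.0619]
Step 2: x=[3.8907] v=[-0.1236]
Step 3: x=[3.8815] v=[-0.1848]
Step 4: x=[3.8692] v=[-0.2454]
Step 5: x=[3.8539] v=[-0.3052]
Step 6: x=[3.8357] v=[-0.3639]
Step 7: x=[3.8146] v=[-0.4214]
Step 8: x=[3.7907] v=[-0.4774]
Step 9: x=[3.7641] v=[-0.5318]
Step 10: x=[3.7349] v=[-0.5843]
Step 11: x=[3.7032] v=[-0.6348]
Step 12: x=[3.6690] v=[-0.6831]
Step 13: x=[3.6325] v=[-0.7291]
Step 14: x=[3.5939] v=[-0.7726]
Step 15: x=[3.5532] v=[-0.8134]
Step 16: x=[3.5106] v=[-0.8514]
Step 17: x=[3.4663] v=[-0.8865]
Step 18: x=[3.4204] v=[-0.9186]
Step 19: x=[3.3730] v=[-0.9475]
Step 20: x=[3.3243] v=[-0.9731]
Step 21: x=[3.2745] v=[-0.9954]
Step 22: x=[3.2238] v=[-1.0143]
Step 23: x=[3.1723] v=[-1.0297]
Step 24: x=[3.1202] v=[-1.0415]
Step 25: x=[3.0677] v=[-1.0498]
Step 26: x=[3.0150] v=[-1.0545]
Step 27: x=[2.9622] v=[-1.0555]
Step 28: x=[2.9096] v=[-1.0529]
Step 29: x=[2.8573] v=[-1.0467]
Step 30: x=[2.8055] v=[-1.0369]
Step 31: x=[2.7543] v=[-1.0235]
Step 32: x=[2.7040] v=[-1.0066]
Step 33: x=[2.6547] v=[-0.9863]
Step 34: x=[2.6066] v=[-0.9626]
Step 35: x=[2.5598] v=[-0.9356]
Step 36: x=[2.5145] v=[-0.9053]
Step 37: x=[2.4709] v=[-0.8719]
Step 38: x=[2.4291] v=[-0.8355]
Step 39: x=[2.3893] v=[-0.7963]
Step 40: x=[2.3516] v=[-0.7543]
Step 41: x=[2.3161] v=[-0.7097]
Step 42: x=[2.2830] v=[-0.6627]
Step 43: x=[2.2523] v=[-0.6134]
Step 44: x=[2.2242] v=[-0.5620]
Step 45: x=[2.1988] v=[-0.5087]
Step 46: x=[2.1761] v=[-0.4536]
Step 47: x=[2.1563] v=[-0.3970]
Step 48: x=[2.1394] v=[-0.3390]
Step 49: x=[2.1254] v=[-0.2798]
Step 50: x=[2.1144] v=[-0.2197]
Step 51: x=[2.1065] v=[-0.1588]
Step 52: x=[2.1016] v=[-0.0974]
Step 53: x=[2.0998] v=[-0.0356]
Step 54: x=[2.1011] v=[0.0263]
First v>=0 after going negative at step 54, time=2.7000

Answer: 2.7000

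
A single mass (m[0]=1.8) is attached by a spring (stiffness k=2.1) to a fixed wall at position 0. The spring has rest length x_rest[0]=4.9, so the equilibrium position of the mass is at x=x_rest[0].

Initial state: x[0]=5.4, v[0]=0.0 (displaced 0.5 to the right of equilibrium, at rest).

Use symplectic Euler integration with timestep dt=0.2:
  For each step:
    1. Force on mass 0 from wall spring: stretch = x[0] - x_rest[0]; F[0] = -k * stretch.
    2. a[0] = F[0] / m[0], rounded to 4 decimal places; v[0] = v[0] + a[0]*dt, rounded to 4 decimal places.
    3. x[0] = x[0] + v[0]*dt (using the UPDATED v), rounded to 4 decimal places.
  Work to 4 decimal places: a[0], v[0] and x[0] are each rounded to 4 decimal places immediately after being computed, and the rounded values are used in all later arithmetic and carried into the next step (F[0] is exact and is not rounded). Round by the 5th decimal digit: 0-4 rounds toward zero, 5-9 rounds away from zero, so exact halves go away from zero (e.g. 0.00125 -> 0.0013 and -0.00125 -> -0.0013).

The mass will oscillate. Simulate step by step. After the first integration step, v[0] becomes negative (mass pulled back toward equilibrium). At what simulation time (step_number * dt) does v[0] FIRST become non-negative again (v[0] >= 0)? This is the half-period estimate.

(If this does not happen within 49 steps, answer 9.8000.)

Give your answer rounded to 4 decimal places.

Answer: 3.0000

Derivation:
Step 0: x=[5.4000] v=[0.0000]
Step 1: x=[5.3767] v=[-0.1167]
Step 2: x=[5.3311] v=[-0.2279]
Step 3: x=[5.2654] v=[-0.3285]
Step 4: x=[5.1826] v=[-0.4138]
Step 5: x=[5.0867] v=[-0.4797]
Step 6: x=[4.9820] v=[-0.5233]
Step 7: x=[4.8735] v=[-0.5424]
Step 8: x=[4.7663] v=[-0.5362]
Step 9: x=[4.6653] v=[-0.5050]
Step 10: x=[4.5753] v=[-0.4502]
Step 11: x=[4.5004] v=[-0.3744]
Step 12: x=[4.4442] v=[-0.2812]
Step 13: x=[4.4092] v=[-0.1748]
Step 14: x=[4.3971] v=[-0.0603]
Step 15: x=[4.4085] v=[0.0570]
First v>=0 after going negative at step 15, time=3.0000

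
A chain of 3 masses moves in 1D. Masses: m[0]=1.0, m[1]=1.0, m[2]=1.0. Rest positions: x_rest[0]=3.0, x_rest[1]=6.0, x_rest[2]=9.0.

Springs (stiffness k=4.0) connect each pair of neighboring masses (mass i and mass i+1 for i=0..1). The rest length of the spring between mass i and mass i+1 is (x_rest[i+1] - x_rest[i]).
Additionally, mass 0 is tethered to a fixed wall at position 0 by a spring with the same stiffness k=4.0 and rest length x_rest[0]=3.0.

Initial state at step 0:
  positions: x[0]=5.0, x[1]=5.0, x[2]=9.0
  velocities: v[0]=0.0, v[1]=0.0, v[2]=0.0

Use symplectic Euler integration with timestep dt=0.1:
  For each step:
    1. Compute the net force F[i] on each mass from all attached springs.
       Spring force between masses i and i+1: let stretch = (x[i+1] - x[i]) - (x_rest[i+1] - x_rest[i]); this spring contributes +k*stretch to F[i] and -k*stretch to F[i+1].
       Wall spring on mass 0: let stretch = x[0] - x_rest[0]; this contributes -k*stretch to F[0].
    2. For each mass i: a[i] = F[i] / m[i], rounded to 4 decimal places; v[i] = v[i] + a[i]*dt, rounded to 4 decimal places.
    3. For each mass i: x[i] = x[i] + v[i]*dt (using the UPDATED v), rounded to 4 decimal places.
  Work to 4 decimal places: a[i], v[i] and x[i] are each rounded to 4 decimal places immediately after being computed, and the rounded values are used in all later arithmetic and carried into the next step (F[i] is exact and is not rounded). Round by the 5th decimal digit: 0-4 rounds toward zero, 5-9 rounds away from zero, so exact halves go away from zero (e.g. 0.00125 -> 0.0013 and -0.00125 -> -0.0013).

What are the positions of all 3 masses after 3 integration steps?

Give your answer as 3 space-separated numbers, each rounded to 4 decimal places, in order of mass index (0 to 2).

Step 0: x=[5.0000 5.0000 9.0000] v=[0.0000 0.0000 0.0000]
Step 1: x=[4.8000 5.1600 8.9600] v=[-2.0000 1.6000 -0.4000]
Step 2: x=[4.4224 5.4576 8.8880] v=[-3.7760 2.9760 -0.7200]
Step 3: x=[3.9093 5.8510 8.7988] v=[-5.1309 3.9341 -0.8922]

Answer: 3.9093 5.8510 8.7988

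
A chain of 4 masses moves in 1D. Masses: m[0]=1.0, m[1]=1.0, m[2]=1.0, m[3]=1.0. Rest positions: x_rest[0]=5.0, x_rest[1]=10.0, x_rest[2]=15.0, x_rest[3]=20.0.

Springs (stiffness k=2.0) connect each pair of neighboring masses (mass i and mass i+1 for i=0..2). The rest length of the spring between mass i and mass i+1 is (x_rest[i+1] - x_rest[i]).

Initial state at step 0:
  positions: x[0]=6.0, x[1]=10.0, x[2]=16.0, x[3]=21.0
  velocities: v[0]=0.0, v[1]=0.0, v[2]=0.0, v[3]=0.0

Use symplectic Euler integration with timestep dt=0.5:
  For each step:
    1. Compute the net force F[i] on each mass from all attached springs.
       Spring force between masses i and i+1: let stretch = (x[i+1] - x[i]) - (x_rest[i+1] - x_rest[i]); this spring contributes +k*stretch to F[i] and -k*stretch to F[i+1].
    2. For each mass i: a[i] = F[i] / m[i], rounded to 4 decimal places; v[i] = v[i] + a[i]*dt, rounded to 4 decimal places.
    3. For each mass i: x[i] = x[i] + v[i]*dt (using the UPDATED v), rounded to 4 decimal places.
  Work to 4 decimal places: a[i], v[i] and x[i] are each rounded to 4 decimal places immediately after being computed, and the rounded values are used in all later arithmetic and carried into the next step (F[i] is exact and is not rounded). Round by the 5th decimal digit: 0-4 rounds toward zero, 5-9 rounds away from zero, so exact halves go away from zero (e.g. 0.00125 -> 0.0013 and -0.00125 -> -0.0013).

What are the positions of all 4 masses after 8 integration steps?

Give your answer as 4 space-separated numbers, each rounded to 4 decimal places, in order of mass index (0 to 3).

Answer: 5.7188 10.5001 16.5001 20.2813

Derivation:
Step 0: x=[6.0000 10.0000 16.0000 21.0000] v=[0.0000 0.0000 0.0000 0.0000]
Step 1: x=[5.5000 11.0000 15.5000 21.0000] v=[-1.0000 2.0000 -1.0000 0.0000]
Step 2: x=[5.2500 11.5000 15.5000 20.7500] v=[-0.5000 1.0000 0.0000 -0.5000]
Step 3: x=[5.6250 10.8750 16.1250 20.3750] v=[0.7500 -1.2500 1.2500 -0.7500]
Step 4: x=[6.1250 10.2500 16.2500 20.3750] v=[1.0000 -1.2500 0.2500 0.0000]
Step 5: x=[6.1875 10.5625 15.4375 20.8125] v=[0.1250 0.6250 -1.6250 0.8750]
Step 6: x=[5.9375 11.1250 14.8750 21.0625] v=[-0.5000 1.1250 -1.1250 0.5000]
Step 7: x=[5.7813 10.9688 15.5313 20.7188] v=[-0.3125 -0.3125 1.3125 -0.6875]
Step 8: x=[5.7188 10.5001 16.5001 20.2813] v=[-0.1250 -0.9375 1.9375 -0.8750]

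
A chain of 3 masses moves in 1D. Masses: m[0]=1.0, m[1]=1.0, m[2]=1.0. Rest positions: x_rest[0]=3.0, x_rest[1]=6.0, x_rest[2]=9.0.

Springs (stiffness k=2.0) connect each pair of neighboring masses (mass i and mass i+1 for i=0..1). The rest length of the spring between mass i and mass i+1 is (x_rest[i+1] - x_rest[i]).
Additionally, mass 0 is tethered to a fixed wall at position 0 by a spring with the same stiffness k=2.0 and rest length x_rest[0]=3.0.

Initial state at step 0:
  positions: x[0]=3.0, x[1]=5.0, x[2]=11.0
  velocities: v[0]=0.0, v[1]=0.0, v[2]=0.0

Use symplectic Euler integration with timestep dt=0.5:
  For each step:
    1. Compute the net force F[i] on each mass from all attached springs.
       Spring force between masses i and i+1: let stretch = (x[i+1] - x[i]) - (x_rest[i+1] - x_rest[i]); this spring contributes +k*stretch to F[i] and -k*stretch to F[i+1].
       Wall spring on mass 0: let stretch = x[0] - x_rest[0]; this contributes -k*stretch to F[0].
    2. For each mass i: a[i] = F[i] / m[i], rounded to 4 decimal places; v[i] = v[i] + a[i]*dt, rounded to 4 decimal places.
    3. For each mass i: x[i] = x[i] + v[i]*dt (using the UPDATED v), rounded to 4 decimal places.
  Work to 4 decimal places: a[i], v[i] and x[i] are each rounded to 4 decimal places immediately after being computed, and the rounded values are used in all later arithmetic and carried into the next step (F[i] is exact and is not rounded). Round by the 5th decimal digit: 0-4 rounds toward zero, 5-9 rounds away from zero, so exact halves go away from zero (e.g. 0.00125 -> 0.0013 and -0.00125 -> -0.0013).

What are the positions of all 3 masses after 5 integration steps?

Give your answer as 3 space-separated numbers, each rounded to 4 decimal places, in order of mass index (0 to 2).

Step 0: x=[3.0000 5.0000 11.0000] v=[0.0000 0.0000 0.0000]
Step 1: x=[2.5000 7.0000 9.5000] v=[-1.0000 4.0000 -3.0000]
Step 2: x=[3.0000 8.0000 8.2500] v=[1.0000 2.0000 -2.5000]
Step 3: x=[4.5000 6.6250 8.3750] v=[3.0000 -2.7500 0.2500]
Step 4: x=[4.8125 5.0625 9.1250] v=[0.6250 -3.1250 1.5000]
Step 5: x=[2.8438 5.4063 9.3438] v=[-3.9375 0.6875 0.4375]

Answer: 2.8438 5.4063 9.3438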